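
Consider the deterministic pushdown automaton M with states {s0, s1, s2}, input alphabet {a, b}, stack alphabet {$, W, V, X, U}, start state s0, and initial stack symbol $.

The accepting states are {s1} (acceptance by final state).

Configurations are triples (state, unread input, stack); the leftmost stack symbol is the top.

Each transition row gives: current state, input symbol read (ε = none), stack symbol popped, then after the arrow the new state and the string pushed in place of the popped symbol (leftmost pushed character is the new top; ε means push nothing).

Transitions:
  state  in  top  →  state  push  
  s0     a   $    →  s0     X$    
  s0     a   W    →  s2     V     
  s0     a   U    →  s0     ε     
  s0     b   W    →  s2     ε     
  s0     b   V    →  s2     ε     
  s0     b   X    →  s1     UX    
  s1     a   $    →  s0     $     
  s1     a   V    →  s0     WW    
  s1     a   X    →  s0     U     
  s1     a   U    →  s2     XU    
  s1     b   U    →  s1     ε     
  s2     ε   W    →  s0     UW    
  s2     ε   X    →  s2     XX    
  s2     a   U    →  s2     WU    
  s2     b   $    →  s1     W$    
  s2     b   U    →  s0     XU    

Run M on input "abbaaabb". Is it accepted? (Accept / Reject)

Accept

(s0, abbaaabb, $) ⊢ (s0, bbaaabb, X$) ⊢ (s1, baaabb, UX$) ⊢ (s1, aaabb, X$) ⊢ (s0, aabb, U$) ⊢ (s0, abb, $) ⊢ (s0, bb, X$) ⊢ (s1, b, UX$) ⊢ (s1, ε, X$)
All input consumed; state s1 ∈ F.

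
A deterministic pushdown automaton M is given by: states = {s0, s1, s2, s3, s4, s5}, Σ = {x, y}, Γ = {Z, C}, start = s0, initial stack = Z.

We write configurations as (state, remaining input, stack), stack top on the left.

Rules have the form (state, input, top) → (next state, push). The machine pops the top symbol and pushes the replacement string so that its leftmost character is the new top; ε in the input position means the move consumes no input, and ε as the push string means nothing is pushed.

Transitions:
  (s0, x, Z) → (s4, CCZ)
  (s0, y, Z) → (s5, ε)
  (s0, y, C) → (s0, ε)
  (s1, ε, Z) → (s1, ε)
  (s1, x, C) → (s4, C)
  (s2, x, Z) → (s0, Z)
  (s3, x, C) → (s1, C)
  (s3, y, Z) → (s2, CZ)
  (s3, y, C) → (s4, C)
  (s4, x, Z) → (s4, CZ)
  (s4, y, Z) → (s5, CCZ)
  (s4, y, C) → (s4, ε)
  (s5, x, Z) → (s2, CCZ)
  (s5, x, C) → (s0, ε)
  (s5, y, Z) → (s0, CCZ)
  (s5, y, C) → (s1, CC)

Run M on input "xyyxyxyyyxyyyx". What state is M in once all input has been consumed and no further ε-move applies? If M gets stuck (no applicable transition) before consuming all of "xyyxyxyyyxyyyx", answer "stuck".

(s0, xyyxyxyyyxyyyx, Z)
  read x, top Z: go to s4, push CCZ → (s4, yyxyxyyyxyyyx, CCZ)
  read y, top C: go to s4, push ε → (s4, yxyxyyyxyyyx, CZ)
  read y, top C: go to s4, push ε → (s4, xyxyyyxyyyx, Z)
  read x, top Z: go to s4, push CZ → (s4, yxyyyxyyyx, CZ)
  read y, top C: go to s4, push ε → (s4, xyyyxyyyx, Z)
  read x, top Z: go to s4, push CZ → (s4, yyyxyyyx, CZ)
  read y, top C: go to s4, push ε → (s4, yyxyyyx, Z)
  read y, top Z: go to s5, push CCZ → (s5, yxyyyx, CCZ)
  read y, top C: go to s1, push CC → (s1, xyyyx, CCCZ)
  read x, top C: go to s4, push C → (s4, yyyx, CCCZ)
  read y, top C: go to s4, push ε → (s4, yyx, CCZ)
  read y, top C: go to s4, push ε → (s4, yx, CZ)
  read y, top C: go to s4, push ε → (s4, x, Z)
  read x, top Z: go to s4, push CZ → (s4, ε, CZ)
All input consumed; M is in state s4.

s4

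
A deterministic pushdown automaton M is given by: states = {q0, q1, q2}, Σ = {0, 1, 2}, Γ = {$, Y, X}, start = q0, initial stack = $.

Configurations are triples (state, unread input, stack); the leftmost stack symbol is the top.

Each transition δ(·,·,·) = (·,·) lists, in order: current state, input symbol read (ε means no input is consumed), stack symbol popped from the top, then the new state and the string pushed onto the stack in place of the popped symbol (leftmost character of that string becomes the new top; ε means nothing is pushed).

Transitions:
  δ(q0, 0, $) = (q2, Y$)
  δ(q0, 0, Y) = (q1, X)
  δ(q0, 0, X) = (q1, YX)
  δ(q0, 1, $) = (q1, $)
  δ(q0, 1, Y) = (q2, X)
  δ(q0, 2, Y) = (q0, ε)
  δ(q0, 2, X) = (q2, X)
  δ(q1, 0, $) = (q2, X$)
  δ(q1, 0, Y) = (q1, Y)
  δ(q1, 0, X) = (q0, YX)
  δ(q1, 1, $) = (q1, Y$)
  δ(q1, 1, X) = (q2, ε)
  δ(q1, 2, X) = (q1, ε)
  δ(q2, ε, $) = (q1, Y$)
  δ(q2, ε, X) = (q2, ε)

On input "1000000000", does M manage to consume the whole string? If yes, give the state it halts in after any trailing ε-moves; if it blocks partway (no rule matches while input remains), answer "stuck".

(q0, 1000000000, $)
  read 1, top $: go to q1, push $ → (q1, 000000000, $)
  read 0, top $: go to q2, push X$ → (q2, 00000000, X$)
  ε-move, top X: go to q2, push ε → (q2, 00000000, $)
  ε-move, top $: go to q1, push Y$ → (q1, 00000000, Y$)
  read 0, top Y: go to q1, push Y → (q1, 0000000, Y$)
  read 0, top Y: go to q1, push Y → (q1, 000000, Y$)
  read 0, top Y: go to q1, push Y → (q1, 00000, Y$)
  read 0, top Y: go to q1, push Y → (q1, 0000, Y$)
  read 0, top Y: go to q1, push Y → (q1, 000, Y$)
  read 0, top Y: go to q1, push Y → (q1, 00, Y$)
  read 0, top Y: go to q1, push Y → (q1, 0, Y$)
  read 0, top Y: go to q1, push Y → (q1, ε, Y$)
All input consumed; M is in state q1.

q1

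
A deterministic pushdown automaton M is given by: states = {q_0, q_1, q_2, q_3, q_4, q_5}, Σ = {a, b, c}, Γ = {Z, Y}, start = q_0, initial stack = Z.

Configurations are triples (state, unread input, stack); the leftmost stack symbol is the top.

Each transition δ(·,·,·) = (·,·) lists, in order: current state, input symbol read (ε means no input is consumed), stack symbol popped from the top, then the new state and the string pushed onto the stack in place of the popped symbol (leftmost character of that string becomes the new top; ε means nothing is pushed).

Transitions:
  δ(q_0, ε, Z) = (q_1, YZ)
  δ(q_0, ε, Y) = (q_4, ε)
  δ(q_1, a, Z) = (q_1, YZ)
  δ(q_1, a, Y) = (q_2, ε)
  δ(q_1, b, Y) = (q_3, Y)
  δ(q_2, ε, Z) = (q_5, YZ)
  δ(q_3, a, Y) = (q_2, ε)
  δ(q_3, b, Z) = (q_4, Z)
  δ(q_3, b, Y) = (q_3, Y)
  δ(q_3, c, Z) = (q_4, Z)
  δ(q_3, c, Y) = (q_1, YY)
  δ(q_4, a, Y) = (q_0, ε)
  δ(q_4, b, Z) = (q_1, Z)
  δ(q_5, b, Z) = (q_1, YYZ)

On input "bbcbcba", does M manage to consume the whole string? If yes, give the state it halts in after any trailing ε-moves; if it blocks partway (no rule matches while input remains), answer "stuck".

q_2

(q_0, bbcbcba, Z) ⊢ (q_1, bbcbcba, YZ) ⊢ (q_3, bcbcba, YZ) ⊢ (q_3, cbcba, YZ) ⊢ (q_1, bcba, YYZ) ⊢ (q_3, cba, YYZ) ⊢ (q_1, ba, YYYZ) ⊢ (q_3, a, YYYZ) ⊢ (q_2, ε, YYZ)
All input consumed; M is in state q_2.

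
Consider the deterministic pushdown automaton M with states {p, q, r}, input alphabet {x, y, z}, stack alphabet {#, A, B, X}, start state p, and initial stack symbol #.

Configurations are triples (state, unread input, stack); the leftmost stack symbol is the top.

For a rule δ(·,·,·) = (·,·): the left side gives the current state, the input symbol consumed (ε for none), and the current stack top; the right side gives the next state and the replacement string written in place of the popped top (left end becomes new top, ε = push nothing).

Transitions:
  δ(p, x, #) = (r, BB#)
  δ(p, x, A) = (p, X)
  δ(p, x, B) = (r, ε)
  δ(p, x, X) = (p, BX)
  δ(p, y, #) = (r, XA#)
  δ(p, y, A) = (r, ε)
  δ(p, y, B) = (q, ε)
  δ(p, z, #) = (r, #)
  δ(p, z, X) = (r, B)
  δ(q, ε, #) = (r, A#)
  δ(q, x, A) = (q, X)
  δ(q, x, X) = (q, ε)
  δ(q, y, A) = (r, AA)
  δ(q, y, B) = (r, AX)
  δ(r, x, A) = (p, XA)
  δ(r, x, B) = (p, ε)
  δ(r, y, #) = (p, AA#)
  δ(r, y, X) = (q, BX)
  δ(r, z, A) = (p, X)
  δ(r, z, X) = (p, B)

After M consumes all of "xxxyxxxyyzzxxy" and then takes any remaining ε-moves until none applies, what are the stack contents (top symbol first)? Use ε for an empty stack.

(p, xxxyxxxyyzzxxy, #)
  read x, top #: go to r, push BB# → (r, xxyxxxyyzzxxy, BB#)
  read x, top B: go to p, push ε → (p, xyxxxyyzzxxy, B#)
  read x, top B: go to r, push ε → (r, yxxxyyzzxxy, #)
  read y, top #: go to p, push AA# → (p, xxxyyzzxxy, AA#)
  read x, top A: go to p, push X → (p, xxyyzzxxy, XA#)
  read x, top X: go to p, push BX → (p, xyyzzxxy, BXA#)
  read x, top B: go to r, push ε → (r, yyzzxxy, XA#)
  read y, top X: go to q, push BX → (q, yzzxxy, BXA#)
  read y, top B: go to r, push AX → (r, zzxxy, AXXA#)
  read z, top A: go to p, push X → (p, zxxy, XXXA#)
  read z, top X: go to r, push B → (r, xxy, BXXA#)
  read x, top B: go to p, push ε → (p, xy, XXA#)
  read x, top X: go to p, push BX → (p, y, BXXA#)
  read y, top B: go to q, push ε → (q, ε, XXA#)
All input consumed in state q with stack XXA#.

XXA#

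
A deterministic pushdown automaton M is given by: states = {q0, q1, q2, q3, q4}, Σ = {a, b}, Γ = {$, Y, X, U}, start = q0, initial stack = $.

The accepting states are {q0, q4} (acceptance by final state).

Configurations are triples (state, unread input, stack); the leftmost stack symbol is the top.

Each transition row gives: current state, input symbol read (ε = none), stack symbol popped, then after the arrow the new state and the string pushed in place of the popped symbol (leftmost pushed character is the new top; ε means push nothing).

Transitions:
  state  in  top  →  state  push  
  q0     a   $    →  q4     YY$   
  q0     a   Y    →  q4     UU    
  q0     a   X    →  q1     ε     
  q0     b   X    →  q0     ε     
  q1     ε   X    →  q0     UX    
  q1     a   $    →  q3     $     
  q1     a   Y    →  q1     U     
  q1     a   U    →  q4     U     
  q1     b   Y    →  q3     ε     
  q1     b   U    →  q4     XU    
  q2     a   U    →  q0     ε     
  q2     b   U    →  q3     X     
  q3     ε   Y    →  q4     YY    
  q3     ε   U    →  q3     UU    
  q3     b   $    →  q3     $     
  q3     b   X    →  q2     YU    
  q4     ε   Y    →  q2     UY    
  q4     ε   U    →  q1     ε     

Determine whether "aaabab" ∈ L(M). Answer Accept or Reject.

(q0, aaabab, $)
  read a, top $: go to q4, push YY$ → (q4, aabab, YY$)
  ε-move, top Y: go to q2, push UY → (q2, aabab, UYY$)
  read a, top U: go to q0, push ε → (q0, abab, YY$)
  read a, top Y: go to q4, push UU → (q4, bab, UUY$)
  ε-move, top U: go to q1, push ε → (q1, bab, UY$)
  read b, top U: go to q4, push XU → (q4, ab, XUY$)
No transition applies at (q4, ab, XUY$); input not fully consumed.

Reject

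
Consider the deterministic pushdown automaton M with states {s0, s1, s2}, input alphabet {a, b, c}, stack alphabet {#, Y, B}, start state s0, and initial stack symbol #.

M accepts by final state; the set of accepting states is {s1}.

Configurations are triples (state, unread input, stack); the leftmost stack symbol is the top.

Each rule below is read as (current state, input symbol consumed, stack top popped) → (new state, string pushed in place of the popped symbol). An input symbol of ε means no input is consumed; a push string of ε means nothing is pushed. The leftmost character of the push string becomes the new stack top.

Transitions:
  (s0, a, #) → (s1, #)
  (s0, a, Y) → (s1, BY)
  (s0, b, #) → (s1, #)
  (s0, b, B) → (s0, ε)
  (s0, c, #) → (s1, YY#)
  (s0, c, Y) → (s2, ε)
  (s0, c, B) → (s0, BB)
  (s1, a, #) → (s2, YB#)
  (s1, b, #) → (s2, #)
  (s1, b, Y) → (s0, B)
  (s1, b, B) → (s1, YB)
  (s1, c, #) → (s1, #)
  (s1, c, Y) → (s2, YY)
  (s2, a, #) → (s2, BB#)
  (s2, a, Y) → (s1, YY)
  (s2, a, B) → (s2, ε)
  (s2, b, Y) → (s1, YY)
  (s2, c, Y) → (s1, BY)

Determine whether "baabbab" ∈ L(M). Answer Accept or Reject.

(s0, baabbab, #)
  read b, top #: go to s1, push # → (s1, aabbab, #)
  read a, top #: go to s2, push YB# → (s2, abbab, YB#)
  read a, top Y: go to s1, push YY → (s1, bbab, YYB#)
  read b, top Y: go to s0, push B → (s0, bab, BYB#)
  read b, top B: go to s0, push ε → (s0, ab, YB#)
  read a, top Y: go to s1, push BY → (s1, b, BYB#)
  read b, top B: go to s1, push YB → (s1, ε, YBYB#)
All input consumed; state s1 ∈ F.

Accept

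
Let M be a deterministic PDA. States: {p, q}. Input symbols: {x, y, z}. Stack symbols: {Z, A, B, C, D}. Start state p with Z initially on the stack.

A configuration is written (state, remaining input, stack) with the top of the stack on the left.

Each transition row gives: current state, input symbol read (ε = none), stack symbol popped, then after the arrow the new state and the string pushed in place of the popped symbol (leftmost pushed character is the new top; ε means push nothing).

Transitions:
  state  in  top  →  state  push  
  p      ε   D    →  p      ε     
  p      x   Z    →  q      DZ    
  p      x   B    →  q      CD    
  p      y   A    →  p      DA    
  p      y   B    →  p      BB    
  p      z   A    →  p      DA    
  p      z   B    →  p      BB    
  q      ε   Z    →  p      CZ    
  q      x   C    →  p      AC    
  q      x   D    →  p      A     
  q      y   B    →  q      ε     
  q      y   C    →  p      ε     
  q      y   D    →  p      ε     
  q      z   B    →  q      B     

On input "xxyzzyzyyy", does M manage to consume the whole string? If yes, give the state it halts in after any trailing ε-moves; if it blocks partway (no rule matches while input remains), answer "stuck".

p

(p, xxyzzyzyyy, Z)
  read x, top Z: go to q, push DZ → (q, xyzzyzyyy, DZ)
  read x, top D: go to p, push A → (p, yzzyzyyy, AZ)
  read y, top A: go to p, push DA → (p, zzyzyyy, DAZ)
  ε-move, top D: go to p, push ε → (p, zzyzyyy, AZ)
  read z, top A: go to p, push DA → (p, zyzyyy, DAZ)
  ε-move, top D: go to p, push ε → (p, zyzyyy, AZ)
  read z, top A: go to p, push DA → (p, yzyyy, DAZ)
  ε-move, top D: go to p, push ε → (p, yzyyy, AZ)
  read y, top A: go to p, push DA → (p, zyyy, DAZ)
  ε-move, top D: go to p, push ε → (p, zyyy, AZ)
  read z, top A: go to p, push DA → (p, yyy, DAZ)
  ε-move, top D: go to p, push ε → (p, yyy, AZ)
  read y, top A: go to p, push DA → (p, yy, DAZ)
  ε-move, top D: go to p, push ε → (p, yy, AZ)
  read y, top A: go to p, push DA → (p, y, DAZ)
  ε-move, top D: go to p, push ε → (p, y, AZ)
  read y, top A: go to p, push DA → (p, ε, DAZ)
  ε-move, top D: go to p, push ε → (p, ε, AZ)
All input consumed; M is in state p.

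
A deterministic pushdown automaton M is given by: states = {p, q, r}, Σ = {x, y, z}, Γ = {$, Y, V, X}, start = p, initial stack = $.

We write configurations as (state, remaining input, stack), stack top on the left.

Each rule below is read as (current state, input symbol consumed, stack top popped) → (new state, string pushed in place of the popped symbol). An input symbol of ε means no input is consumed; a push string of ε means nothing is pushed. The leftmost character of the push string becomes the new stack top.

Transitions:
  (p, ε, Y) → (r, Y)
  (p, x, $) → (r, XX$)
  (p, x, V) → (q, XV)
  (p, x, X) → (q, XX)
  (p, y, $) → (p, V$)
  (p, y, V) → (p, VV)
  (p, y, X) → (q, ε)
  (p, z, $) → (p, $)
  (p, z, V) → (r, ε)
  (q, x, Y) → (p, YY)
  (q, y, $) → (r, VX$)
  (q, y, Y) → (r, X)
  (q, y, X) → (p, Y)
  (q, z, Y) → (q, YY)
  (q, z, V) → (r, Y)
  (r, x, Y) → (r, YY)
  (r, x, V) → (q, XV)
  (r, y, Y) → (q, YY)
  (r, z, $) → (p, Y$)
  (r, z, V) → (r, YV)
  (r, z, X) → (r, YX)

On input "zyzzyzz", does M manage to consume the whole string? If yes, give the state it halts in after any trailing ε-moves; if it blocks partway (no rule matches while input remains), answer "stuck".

q

(p, zyzzyzz, $)
  read z, top $: go to p, push $ → (p, yzzyzz, $)
  read y, top $: go to p, push V$ → (p, zzyzz, V$)
  read z, top V: go to r, push ε → (r, zyzz, $)
  read z, top $: go to p, push Y$ → (p, yzz, Y$)
  ε-move, top Y: go to r, push Y → (r, yzz, Y$)
  read y, top Y: go to q, push YY → (q, zz, YY$)
  read z, top Y: go to q, push YY → (q, z, YYY$)
  read z, top Y: go to q, push YY → (q, ε, YYYY$)
All input consumed; M is in state q.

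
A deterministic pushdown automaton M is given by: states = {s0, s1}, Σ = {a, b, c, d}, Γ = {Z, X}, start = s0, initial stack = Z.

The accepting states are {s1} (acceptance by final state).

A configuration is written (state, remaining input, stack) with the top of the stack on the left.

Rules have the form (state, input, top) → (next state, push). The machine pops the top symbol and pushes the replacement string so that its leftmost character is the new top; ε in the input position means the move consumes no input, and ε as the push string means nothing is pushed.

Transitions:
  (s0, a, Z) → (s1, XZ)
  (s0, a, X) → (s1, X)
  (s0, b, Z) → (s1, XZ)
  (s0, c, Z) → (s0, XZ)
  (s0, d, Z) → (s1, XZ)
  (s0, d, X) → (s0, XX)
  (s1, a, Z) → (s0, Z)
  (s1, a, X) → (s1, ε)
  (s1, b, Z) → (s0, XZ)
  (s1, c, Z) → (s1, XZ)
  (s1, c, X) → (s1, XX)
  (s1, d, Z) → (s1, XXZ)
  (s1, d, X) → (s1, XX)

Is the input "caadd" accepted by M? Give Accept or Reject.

(s0, caadd, Z) ⊢ (s0, aadd, XZ) ⊢ (s1, add, XZ) ⊢ (s1, dd, Z) ⊢ (s1, d, XXZ) ⊢ (s1, ε, XXXZ)
All input consumed; state s1 ∈ F.

Accept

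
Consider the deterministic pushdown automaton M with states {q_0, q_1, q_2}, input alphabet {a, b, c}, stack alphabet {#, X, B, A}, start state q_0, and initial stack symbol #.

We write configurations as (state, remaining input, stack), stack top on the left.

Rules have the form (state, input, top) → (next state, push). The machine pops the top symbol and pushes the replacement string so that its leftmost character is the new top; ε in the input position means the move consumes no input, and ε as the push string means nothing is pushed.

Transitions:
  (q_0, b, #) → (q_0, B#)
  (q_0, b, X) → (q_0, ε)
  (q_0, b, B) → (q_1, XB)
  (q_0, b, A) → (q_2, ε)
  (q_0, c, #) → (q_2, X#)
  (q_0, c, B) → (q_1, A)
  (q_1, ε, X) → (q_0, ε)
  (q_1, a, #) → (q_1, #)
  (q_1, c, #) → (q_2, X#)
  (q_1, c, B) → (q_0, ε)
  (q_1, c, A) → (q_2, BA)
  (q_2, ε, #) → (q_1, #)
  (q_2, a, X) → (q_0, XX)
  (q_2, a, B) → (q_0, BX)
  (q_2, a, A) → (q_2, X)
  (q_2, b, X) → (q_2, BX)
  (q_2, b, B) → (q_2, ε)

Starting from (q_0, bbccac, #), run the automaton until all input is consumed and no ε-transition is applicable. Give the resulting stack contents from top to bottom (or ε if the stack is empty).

AXA#

(q_0, bbccac, #) ⊢ (q_0, bccac, B#) ⊢ (q_1, ccac, XB#) ⊢ (q_0, ccac, B#) ⊢ (q_1, cac, A#) ⊢ (q_2, ac, BA#) ⊢ (q_0, c, BXA#) ⊢ (q_1, ε, AXA#)
All input consumed in state q_1 with stack AXA#.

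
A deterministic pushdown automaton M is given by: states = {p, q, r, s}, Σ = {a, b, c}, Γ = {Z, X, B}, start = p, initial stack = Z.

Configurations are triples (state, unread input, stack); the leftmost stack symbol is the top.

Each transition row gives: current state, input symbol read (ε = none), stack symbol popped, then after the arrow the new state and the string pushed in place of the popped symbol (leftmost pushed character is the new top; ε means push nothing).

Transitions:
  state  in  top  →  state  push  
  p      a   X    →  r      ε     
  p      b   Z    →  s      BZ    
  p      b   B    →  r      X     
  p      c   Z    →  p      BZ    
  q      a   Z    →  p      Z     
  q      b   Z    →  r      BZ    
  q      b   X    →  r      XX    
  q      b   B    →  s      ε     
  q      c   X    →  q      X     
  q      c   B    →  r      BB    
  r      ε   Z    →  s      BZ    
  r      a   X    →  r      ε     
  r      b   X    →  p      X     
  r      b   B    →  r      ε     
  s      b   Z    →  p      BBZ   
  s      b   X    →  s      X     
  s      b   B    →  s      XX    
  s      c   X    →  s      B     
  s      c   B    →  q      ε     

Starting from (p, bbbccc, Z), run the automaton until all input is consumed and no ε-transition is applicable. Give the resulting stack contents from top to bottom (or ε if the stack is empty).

XZ

(p, bbbccc, Z) ⊢ (s, bbccc, BZ) ⊢ (s, bccc, XXZ) ⊢ (s, ccc, XXZ) ⊢ (s, cc, BXZ) ⊢ (q, c, XZ) ⊢ (q, ε, XZ)
All input consumed in state q with stack XZ.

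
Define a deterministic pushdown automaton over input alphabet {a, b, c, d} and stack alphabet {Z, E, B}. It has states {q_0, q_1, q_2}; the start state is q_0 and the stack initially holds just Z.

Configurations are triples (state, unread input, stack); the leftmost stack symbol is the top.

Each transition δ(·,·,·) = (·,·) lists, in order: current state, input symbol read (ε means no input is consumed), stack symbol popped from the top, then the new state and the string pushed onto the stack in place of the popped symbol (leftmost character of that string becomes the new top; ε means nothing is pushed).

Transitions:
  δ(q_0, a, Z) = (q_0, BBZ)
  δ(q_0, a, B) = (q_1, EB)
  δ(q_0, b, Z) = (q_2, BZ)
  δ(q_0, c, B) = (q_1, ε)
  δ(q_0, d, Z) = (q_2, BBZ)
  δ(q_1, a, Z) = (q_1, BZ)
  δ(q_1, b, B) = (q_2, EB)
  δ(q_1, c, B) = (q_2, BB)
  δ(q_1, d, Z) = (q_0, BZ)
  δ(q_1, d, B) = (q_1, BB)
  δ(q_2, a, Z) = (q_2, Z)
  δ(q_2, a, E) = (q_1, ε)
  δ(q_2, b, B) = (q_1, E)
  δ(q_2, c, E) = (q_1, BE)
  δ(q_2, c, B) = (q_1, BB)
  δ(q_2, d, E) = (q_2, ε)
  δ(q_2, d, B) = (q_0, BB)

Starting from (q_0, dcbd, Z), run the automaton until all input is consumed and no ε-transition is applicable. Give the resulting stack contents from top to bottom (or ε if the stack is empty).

(q_0, dcbd, Z) ⊢ (q_2, cbd, BBZ) ⊢ (q_1, bd, BBBZ) ⊢ (q_2, d, EBBBZ) ⊢ (q_2, ε, BBBZ)
All input consumed in state q_2 with stack BBBZ.

BBBZ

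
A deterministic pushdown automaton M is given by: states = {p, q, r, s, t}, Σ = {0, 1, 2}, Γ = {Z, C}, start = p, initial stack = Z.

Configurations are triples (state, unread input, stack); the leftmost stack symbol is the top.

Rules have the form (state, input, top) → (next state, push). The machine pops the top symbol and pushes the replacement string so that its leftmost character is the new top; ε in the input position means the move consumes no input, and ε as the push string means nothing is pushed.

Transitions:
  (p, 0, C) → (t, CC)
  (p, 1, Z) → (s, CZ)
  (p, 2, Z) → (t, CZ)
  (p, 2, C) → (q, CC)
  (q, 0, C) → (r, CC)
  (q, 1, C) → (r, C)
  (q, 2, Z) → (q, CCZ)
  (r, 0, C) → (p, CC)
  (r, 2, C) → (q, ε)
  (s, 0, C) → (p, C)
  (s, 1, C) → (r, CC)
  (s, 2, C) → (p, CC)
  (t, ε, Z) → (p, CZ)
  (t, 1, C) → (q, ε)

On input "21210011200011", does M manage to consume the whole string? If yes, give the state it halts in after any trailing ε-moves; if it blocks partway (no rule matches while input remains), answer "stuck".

r

(p, 21210011200011, Z) ⊢ (t, 1210011200011, CZ) ⊢ (q, 210011200011, Z) ⊢ (q, 10011200011, CCZ) ⊢ (r, 0011200011, CCZ) ⊢ (p, 011200011, CCCZ) ⊢ (t, 11200011, CCCCZ) ⊢ (q, 1200011, CCCZ) ⊢ (r, 200011, CCCZ) ⊢ (q, 00011, CCZ) ⊢ (r, 0011, CCCZ) ⊢ (p, 011, CCCCZ) ⊢ (t, 11, CCCCCZ) ⊢ (q, 1, CCCCZ) ⊢ (r, ε, CCCCZ)
All input consumed; M is in state r.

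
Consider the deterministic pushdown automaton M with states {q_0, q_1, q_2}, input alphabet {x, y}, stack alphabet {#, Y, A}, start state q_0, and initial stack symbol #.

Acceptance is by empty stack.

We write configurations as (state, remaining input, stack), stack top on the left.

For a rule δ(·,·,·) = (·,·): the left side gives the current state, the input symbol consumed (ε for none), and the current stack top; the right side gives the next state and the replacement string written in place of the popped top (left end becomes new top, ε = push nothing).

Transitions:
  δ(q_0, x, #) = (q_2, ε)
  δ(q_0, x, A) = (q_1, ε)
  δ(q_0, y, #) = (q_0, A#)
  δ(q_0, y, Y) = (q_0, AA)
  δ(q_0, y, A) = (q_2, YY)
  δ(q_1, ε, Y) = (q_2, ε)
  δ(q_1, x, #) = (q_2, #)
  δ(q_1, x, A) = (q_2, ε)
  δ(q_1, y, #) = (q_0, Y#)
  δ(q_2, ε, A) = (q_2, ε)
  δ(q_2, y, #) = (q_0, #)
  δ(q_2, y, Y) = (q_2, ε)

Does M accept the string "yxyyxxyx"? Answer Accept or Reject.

Accept

(q_0, yxyyxxyx, #) ⊢ (q_0, xyyxxyx, A#) ⊢ (q_1, yyxxyx, #) ⊢ (q_0, yxxyx, Y#) ⊢ (q_0, xxyx, AA#) ⊢ (q_1, xyx, A#) ⊢ (q_2, yx, #) ⊢ (q_0, x, #) ⊢ (q_2, ε, ε)
All input consumed and the stack is empty.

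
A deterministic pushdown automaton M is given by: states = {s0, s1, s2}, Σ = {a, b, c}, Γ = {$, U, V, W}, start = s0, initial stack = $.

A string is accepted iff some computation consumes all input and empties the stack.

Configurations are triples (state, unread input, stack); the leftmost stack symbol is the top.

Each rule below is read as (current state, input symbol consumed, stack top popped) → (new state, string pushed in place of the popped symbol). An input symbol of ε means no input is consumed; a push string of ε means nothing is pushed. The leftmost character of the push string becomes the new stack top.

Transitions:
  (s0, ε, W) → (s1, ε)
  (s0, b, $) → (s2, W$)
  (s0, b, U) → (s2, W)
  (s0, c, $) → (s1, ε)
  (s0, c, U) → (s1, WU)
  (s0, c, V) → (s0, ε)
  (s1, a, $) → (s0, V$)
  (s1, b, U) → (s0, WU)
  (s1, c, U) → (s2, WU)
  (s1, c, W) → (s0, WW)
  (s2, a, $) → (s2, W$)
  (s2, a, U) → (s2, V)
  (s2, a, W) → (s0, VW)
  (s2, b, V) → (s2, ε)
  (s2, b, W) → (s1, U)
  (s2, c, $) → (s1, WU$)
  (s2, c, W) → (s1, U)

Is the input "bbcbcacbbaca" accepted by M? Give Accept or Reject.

(s0, bbcbcacbbaca, $) ⊢ (s2, bcbcacbbaca, W$) ⊢ (s1, cbcacbbaca, U$) ⊢ (s2, bcacbbaca, WU$) ⊢ (s1, cacbbaca, UU$) ⊢ (s2, acbbaca, WUU$) ⊢ (s0, cbbaca, VWUU$) ⊢ (s0, bbaca, WUU$) ⊢ (s1, bbaca, UU$) ⊢ (s0, baca, WUU$) ⊢ (s1, baca, UU$) ⊢ (s0, aca, WUU$) ⊢ (s1, aca, UU$)
No transition applies at (s1, aca, UU$); input not fully consumed.

Reject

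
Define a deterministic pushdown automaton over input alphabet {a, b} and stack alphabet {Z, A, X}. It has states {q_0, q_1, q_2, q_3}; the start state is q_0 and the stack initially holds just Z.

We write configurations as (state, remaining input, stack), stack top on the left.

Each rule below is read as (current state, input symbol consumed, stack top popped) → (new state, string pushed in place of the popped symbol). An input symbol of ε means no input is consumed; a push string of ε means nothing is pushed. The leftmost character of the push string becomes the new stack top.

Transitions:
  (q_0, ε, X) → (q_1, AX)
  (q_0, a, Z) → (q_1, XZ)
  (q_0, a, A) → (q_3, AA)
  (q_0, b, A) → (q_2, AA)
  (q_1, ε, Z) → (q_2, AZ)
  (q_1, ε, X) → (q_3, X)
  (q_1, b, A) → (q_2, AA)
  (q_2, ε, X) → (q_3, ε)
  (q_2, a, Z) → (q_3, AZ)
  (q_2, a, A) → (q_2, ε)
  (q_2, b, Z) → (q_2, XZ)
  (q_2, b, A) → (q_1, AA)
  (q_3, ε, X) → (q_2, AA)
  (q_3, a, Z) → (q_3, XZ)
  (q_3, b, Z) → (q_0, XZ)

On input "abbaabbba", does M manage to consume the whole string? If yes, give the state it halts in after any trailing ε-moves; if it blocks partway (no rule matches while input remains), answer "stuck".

stuck

(q_0, abbaabbba, Z) ⊢ (q_1, bbaabbba, XZ) ⊢ (q_3, bbaabbba, XZ) ⊢ (q_2, bbaabbba, AAZ) ⊢ (q_1, baabbba, AAAZ) ⊢ (q_2, aabbba, AAAAZ) ⊢ (q_2, abbba, AAAZ) ⊢ (q_2, bbba, AAZ) ⊢ (q_1, bba, AAAZ) ⊢ (q_2, ba, AAAAZ) ⊢ (q_1, a, AAAAAZ)
No transition for (q_1, a, top A); M blocks with input a remaining.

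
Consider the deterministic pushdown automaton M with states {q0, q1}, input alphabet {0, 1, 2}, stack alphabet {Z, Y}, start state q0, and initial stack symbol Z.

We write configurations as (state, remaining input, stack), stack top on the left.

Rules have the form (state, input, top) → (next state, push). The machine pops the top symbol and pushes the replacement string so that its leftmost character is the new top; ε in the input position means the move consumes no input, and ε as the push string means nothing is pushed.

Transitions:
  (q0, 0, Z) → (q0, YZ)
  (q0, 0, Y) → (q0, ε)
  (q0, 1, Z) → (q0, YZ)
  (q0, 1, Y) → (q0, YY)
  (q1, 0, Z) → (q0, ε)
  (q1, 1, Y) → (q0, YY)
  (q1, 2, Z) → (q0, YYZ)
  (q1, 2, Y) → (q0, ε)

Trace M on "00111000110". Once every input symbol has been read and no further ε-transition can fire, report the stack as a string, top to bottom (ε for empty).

(q0, 00111000110, Z)
  read 0, top Z: go to q0, push YZ → (q0, 0111000110, YZ)
  read 0, top Y: go to q0, push ε → (q0, 111000110, Z)
  read 1, top Z: go to q0, push YZ → (q0, 11000110, YZ)
  read 1, top Y: go to q0, push YY → (q0, 1000110, YYZ)
  read 1, top Y: go to q0, push YY → (q0, 000110, YYYZ)
  read 0, top Y: go to q0, push ε → (q0, 00110, YYZ)
  read 0, top Y: go to q0, push ε → (q0, 0110, YZ)
  read 0, top Y: go to q0, push ε → (q0, 110, Z)
  read 1, top Z: go to q0, push YZ → (q0, 10, YZ)
  read 1, top Y: go to q0, push YY → (q0, 0, YYZ)
  read 0, top Y: go to q0, push ε → (q0, ε, YZ)
All input consumed in state q0 with stack YZ.

YZ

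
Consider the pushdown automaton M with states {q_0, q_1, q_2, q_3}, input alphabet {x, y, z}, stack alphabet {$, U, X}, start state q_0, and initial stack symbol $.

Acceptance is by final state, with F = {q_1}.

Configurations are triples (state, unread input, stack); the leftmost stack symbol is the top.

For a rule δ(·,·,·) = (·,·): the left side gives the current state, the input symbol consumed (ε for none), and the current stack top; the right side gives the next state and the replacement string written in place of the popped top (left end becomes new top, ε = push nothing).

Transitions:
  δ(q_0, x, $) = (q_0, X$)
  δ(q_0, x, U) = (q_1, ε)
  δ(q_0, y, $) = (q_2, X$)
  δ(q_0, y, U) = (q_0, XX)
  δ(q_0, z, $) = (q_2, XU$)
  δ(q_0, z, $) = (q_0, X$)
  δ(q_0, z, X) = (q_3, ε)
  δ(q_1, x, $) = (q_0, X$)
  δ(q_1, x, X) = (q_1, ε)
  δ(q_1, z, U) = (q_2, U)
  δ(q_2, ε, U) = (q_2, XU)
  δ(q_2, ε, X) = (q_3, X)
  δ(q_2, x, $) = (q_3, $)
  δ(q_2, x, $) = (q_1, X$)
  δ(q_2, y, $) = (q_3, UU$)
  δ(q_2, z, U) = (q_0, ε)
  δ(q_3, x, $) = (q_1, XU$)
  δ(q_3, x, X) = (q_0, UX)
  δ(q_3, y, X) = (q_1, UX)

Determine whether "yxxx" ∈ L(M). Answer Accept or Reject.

Accept

One accepting computation: (q_0, yxxx, $) ⊢ (q_2, xxx, X$) ⊢ (q_3, xxx, X$) ⊢ (q_0, xx, UX$) ⊢ (q_1, x, X$) ⊢ (q_1, ε, $)
All input consumed and state q_1 ∈ F.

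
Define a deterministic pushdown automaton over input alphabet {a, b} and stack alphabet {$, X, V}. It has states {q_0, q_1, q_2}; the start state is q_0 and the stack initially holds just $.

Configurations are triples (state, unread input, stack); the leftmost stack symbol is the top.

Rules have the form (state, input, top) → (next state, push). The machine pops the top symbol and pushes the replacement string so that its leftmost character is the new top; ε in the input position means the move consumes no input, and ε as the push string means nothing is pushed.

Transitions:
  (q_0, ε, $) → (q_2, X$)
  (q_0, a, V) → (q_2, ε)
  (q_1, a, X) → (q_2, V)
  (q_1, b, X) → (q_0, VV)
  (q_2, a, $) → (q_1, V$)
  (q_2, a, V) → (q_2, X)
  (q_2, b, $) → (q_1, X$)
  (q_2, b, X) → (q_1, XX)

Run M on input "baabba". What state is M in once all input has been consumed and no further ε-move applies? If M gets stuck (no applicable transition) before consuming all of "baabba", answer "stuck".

q_2

(q_0, baabba, $)
  ε-move, top $: go to q_2, push X$ → (q_2, baabba, X$)
  read b, top X: go to q_1, push XX → (q_1, aabba, XX$)
  read a, top X: go to q_2, push V → (q_2, abba, VX$)
  read a, top V: go to q_2, push X → (q_2, bba, XX$)
  read b, top X: go to q_1, push XX → (q_1, ba, XXX$)
  read b, top X: go to q_0, push VV → (q_0, a, VVXX$)
  read a, top V: go to q_2, push ε → (q_2, ε, VXX$)
All input consumed; M is in state q_2.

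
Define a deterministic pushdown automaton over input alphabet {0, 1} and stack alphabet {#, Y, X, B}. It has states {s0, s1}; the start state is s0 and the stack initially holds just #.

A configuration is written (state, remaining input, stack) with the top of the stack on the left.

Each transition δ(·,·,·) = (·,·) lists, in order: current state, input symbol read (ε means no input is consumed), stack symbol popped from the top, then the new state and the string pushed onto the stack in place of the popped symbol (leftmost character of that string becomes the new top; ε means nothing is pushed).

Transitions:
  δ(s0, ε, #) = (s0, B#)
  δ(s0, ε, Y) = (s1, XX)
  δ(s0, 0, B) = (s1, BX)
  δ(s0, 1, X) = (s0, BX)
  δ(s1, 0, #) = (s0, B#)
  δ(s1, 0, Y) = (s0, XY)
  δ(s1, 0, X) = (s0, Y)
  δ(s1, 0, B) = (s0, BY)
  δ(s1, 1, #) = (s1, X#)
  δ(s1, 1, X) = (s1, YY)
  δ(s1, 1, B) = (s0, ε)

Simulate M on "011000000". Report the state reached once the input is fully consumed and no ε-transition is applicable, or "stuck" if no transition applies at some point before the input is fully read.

(s0, 011000000, #) ⊢ (s0, 011000000, B#) ⊢ (s1, 11000000, BX#) ⊢ (s0, 1000000, X#) ⊢ (s0, 000000, BX#) ⊢ (s1, 00000, BXX#) ⊢ (s0, 0000, BYXX#) ⊢ (s1, 000, BXYXX#) ⊢ (s0, 00, BYXYXX#) ⊢ (s1, 0, BXYXYXX#) ⊢ (s0, ε, BYXYXYXX#)
All input consumed; M is in state s0.

s0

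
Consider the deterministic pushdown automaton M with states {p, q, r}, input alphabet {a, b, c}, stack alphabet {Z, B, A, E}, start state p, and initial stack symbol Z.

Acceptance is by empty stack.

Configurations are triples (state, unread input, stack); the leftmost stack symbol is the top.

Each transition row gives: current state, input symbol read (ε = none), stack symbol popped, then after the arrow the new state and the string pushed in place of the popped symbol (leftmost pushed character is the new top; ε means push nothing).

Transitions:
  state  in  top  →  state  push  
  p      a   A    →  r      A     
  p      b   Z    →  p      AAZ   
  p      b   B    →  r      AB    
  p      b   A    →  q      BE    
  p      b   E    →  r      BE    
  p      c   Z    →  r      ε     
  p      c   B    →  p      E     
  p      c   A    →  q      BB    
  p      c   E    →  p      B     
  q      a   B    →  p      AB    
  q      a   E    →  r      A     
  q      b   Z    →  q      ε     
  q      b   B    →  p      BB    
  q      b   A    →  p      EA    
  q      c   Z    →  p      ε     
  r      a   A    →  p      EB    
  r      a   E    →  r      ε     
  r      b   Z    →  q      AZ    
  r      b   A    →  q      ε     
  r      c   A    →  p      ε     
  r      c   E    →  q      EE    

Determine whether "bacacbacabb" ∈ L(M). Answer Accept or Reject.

Accept

(p, bacacbacabb, Z) ⊢ (p, acacbacabb, AAZ) ⊢ (r, cacbacabb, AAZ) ⊢ (p, acbacabb, AZ) ⊢ (r, cbacabb, AZ) ⊢ (p, bacabb, Z) ⊢ (p, acabb, AAZ) ⊢ (r, cabb, AAZ) ⊢ (p, abb, AZ) ⊢ (r, bb, AZ) ⊢ (q, b, Z) ⊢ (q, ε, ε)
All input consumed and the stack is empty.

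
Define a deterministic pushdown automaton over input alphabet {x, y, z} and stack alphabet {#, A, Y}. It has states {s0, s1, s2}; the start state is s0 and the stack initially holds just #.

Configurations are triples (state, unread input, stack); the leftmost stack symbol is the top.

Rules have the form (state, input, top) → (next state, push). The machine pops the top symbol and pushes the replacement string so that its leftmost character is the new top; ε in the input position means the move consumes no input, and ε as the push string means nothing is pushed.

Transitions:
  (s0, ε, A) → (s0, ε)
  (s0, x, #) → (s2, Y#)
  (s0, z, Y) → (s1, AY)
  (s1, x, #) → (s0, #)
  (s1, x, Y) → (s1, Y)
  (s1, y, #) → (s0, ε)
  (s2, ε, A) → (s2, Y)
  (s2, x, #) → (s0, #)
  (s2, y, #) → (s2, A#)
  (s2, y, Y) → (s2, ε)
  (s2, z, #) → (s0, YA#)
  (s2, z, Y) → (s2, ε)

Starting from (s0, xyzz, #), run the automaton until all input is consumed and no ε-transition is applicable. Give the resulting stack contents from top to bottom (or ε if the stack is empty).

(s0, xyzz, #)
  read x, top #: go to s2, push Y# → (s2, yzz, Y#)
  read y, top Y: go to s2, push ε → (s2, zz, #)
  read z, top #: go to s0, push YA# → (s0, z, YA#)
  read z, top Y: go to s1, push AY → (s1, ε, AYA#)
All input consumed in state s1 with stack AYA#.

AYA#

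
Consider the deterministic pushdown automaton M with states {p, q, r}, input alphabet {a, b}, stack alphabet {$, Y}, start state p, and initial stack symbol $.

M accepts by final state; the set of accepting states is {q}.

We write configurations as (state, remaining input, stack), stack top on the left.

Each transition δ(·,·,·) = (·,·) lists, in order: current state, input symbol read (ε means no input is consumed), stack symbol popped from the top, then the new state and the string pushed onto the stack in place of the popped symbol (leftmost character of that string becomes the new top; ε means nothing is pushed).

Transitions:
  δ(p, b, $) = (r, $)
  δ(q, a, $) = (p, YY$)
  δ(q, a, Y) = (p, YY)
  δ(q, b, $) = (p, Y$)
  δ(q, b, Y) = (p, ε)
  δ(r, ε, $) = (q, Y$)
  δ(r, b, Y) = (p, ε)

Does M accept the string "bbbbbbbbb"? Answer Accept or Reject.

Accept

(p, bbbbbbbbb, $)
  read b, top $: go to r, push $ → (r, bbbbbbbb, $)
  ε-move, top $: go to q, push Y$ → (q, bbbbbbbb, Y$)
  read b, top Y: go to p, push ε → (p, bbbbbbb, $)
  read b, top $: go to r, push $ → (r, bbbbbb, $)
  ε-move, top $: go to q, push Y$ → (q, bbbbbb, Y$)
  read b, top Y: go to p, push ε → (p, bbbbb, $)
  read b, top $: go to r, push $ → (r, bbbb, $)
  ε-move, top $: go to q, push Y$ → (q, bbbb, Y$)
  read b, top Y: go to p, push ε → (p, bbb, $)
  read b, top $: go to r, push $ → (r, bb, $)
  ε-move, top $: go to q, push Y$ → (q, bb, Y$)
  read b, top Y: go to p, push ε → (p, b, $)
  read b, top $: go to r, push $ → (r, ε, $)
  ε-move, top $: go to q, push Y$ → (q, ε, Y$)
All input consumed; state q ∈ F.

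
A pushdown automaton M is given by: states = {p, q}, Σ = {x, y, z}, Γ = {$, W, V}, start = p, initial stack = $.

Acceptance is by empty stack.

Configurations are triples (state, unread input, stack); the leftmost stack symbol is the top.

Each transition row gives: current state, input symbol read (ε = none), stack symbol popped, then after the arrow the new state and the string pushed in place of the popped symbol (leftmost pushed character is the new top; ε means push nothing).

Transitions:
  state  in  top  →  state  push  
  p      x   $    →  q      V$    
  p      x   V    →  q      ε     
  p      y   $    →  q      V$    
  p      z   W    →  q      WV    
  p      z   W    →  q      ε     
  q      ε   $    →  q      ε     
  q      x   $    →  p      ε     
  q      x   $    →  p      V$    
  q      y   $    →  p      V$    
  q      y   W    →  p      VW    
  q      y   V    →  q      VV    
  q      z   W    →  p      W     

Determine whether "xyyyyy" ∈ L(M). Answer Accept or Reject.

Reject

No computation consumes all input and empties the stack.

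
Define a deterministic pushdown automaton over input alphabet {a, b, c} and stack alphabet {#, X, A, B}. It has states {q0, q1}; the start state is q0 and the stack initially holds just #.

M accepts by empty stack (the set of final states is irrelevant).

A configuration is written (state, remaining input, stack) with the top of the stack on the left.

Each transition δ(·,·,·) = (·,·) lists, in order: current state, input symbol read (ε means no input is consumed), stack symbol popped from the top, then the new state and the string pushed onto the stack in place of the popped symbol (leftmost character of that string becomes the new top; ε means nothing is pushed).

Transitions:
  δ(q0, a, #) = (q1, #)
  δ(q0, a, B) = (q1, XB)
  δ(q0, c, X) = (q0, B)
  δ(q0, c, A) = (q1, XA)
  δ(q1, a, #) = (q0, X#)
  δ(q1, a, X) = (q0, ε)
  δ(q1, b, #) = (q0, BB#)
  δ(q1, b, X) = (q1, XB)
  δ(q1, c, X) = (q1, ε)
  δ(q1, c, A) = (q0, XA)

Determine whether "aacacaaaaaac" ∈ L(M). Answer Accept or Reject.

(q0, aacacaaaaaac, #)
  read a, top #: go to q1, push # → (q1, acacaaaaaac, #)
  read a, top #: go to q0, push X# → (q0, cacaaaaaac, X#)
  read c, top X: go to q0, push B → (q0, acaaaaaac, B#)
  read a, top B: go to q1, push XB → (q1, caaaaaac, XB#)
  read c, top X: go to q1, push ε → (q1, aaaaaac, B#)
No transition applies at (q1, aaaaaac, B#); input not fully consumed.

Reject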